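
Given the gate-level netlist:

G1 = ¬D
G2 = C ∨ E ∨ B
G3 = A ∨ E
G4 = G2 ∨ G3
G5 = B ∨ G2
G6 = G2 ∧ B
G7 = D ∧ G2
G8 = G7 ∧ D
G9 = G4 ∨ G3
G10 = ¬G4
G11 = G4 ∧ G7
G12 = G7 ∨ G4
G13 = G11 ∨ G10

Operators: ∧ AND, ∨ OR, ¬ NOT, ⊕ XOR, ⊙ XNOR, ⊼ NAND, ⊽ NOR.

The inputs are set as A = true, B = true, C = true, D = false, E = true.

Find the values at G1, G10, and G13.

G1 = NOT D = NOT false = true
G2 = C OR E OR B = true OR true OR true = true
G3 = A OR E = true OR true = true
G4 = G2 OR G3 = true OR true = true
G7 = D AND G2 = false AND true = false
G10 = NOT G4 = NOT true = false
G11 = G4 AND G7 = true AND false = false
G13 = G11 OR G10 = false OR false = false

G1 = true, G10 = false, G13 = false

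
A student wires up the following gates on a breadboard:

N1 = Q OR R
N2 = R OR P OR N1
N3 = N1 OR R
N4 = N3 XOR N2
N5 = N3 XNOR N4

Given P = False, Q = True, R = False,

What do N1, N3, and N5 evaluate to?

N1 = Q OR R = True OR False = True
N2 = R OR P OR N1 = False OR False OR True = True
N3 = N1 OR R = True OR False = True
N4 = N3 XOR N2 = True XOR True = False
N5 = N3 XNOR N4 = True XNOR False = False

N1 = True; N3 = True; N5 = False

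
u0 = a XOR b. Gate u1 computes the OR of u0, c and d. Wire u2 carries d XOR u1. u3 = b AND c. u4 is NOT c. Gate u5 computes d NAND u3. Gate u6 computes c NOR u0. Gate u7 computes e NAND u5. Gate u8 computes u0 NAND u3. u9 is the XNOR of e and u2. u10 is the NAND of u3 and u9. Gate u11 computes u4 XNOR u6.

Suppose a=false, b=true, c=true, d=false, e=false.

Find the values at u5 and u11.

u0 = a XOR b = false XOR true = true
u3 = b AND c = true AND true = true
u4 = NOT c = NOT true = false
u5 = d NAND u3 = false NAND true = true
u6 = c NOR u0 = true NOR true = false
u11 = u4 XNOR u6 = false XNOR false = true

u5 = true  u11 = true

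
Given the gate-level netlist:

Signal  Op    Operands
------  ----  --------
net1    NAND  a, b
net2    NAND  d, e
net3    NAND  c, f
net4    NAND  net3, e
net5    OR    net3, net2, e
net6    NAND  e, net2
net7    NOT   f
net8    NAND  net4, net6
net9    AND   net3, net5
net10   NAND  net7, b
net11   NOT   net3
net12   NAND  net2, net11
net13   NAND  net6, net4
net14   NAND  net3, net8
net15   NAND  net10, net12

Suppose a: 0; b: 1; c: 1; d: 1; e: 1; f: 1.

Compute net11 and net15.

net11 = 1  net15 = 0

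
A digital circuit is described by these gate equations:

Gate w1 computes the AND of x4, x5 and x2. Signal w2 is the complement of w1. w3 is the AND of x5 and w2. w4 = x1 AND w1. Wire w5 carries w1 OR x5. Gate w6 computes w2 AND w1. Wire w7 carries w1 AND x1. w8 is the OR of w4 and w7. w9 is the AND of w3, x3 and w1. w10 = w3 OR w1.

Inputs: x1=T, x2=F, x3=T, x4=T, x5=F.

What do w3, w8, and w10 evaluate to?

w3 = F, w8 = F, w10 = F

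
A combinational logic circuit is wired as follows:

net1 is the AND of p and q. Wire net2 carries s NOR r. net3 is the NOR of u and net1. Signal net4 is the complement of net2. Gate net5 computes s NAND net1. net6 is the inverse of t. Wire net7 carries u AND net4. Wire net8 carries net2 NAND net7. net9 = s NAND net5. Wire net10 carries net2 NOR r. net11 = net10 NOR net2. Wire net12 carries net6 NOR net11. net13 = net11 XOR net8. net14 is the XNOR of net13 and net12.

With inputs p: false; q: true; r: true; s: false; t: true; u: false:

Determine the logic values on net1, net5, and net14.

net1 = p AND q = false AND true = false
net2 = s NOR r = false NOR true = false
net4 = NOT net2 = NOT false = true
net5 = s NAND net1 = false NAND false = true
net6 = NOT t = NOT true = false
net7 = u AND net4 = false AND true = false
net8 = net2 NAND net7 = false NAND false = true
net10 = net2 NOR r = false NOR true = false
net11 = net10 NOR net2 = false NOR false = true
net12 = net6 NOR net11 = false NOR true = false
net13 = net11 XOR net8 = true XOR true = false
net14 = net13 XNOR net12 = false XNOR false = true

net1 = false, net5 = true, net14 = true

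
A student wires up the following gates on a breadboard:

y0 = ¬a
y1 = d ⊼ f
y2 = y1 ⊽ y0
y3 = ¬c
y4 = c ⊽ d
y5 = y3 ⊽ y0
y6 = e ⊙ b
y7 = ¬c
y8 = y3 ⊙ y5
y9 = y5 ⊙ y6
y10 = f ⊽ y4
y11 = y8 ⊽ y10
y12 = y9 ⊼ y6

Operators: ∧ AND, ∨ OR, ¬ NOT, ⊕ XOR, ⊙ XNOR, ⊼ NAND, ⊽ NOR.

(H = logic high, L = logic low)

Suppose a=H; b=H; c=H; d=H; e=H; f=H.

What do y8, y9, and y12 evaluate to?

y8 = L; y9 = H; y12 = L

y0 = NOT a = NOT H = L
y3 = NOT c = NOT H = L
y5 = y3 NOR y0 = L NOR L = H
y6 = e XNOR b = H XNOR H = H
y8 = y3 XNOR y5 = L XNOR H = L
y9 = y5 XNOR y6 = H XNOR H = H
y12 = y9 NAND y6 = H NAND H = L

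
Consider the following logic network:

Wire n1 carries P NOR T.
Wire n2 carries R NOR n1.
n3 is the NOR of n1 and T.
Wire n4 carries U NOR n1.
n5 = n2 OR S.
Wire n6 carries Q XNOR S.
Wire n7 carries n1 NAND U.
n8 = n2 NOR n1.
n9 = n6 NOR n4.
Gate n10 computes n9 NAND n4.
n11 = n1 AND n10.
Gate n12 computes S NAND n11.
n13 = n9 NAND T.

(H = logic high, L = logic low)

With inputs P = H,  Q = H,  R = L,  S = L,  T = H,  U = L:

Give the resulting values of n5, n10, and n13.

n1 = P NOR T = H NOR H = L
n2 = R NOR n1 = L NOR L = H
n4 = U NOR n1 = L NOR L = H
n5 = n2 OR S = H OR L = H
n6 = Q XNOR S = H XNOR L = L
n9 = n6 NOR n4 = L NOR H = L
n10 = n9 NAND n4 = L NAND H = H
n13 = n9 NAND T = L NAND H = H

n5 = H  n10 = H  n13 = H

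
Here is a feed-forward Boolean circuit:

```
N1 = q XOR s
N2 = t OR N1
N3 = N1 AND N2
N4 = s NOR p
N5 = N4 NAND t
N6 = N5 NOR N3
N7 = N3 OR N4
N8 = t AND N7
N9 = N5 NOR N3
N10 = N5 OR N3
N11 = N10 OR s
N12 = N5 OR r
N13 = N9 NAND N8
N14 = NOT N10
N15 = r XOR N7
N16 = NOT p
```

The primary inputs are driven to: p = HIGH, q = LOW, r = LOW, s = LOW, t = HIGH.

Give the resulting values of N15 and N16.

N15 = LOW  N16 = LOW

N1 = q XOR s = LOW XOR LOW = LOW
N2 = t OR N1 = HIGH OR LOW = HIGH
N3 = N1 AND N2 = LOW AND HIGH = LOW
N4 = s NOR p = LOW NOR HIGH = LOW
N7 = N3 OR N4 = LOW OR LOW = LOW
N15 = r XOR N7 = LOW XOR LOW = LOW
N16 = NOT p = NOT HIGH = LOW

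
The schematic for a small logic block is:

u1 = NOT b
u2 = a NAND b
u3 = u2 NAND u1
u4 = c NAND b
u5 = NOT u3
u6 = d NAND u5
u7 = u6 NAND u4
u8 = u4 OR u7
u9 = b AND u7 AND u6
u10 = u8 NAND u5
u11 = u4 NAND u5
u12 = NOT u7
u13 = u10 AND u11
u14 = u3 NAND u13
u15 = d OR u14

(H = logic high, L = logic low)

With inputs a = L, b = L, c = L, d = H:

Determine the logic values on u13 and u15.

u13 = L; u15 = H

u1 = NOT b = NOT L = H
u2 = a NAND b = L NAND L = H
u3 = u2 NAND u1 = H NAND H = L
u4 = c NAND b = L NAND L = H
u5 = NOT u3 = NOT L = H
u6 = d NAND u5 = H NAND H = L
u7 = u6 NAND u4 = L NAND H = H
u8 = u4 OR u7 = H OR H = H
u10 = u8 NAND u5 = H NAND H = L
u11 = u4 NAND u5 = H NAND H = L
u13 = u10 AND u11 = L AND L = L
u14 = u3 NAND u13 = L NAND L = H
u15 = d OR u14 = H OR H = H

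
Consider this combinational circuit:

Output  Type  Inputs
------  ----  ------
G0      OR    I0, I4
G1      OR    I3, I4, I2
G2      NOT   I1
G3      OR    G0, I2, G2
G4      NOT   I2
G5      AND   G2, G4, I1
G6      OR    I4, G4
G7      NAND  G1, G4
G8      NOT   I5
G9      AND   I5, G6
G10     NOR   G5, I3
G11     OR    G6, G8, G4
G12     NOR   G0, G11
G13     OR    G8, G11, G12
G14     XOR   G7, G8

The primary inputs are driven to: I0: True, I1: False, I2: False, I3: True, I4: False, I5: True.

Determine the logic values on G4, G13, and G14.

G4 = True, G13 = True, G14 = False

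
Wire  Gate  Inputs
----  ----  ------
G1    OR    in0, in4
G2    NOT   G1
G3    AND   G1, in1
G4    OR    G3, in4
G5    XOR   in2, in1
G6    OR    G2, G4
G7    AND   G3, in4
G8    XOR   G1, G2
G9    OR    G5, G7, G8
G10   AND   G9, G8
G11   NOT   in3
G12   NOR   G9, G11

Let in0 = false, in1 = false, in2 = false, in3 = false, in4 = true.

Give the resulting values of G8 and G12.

G8 = true; G12 = false

G1 = in0 OR in4 = false OR true = true
G2 = NOT G1 = NOT true = false
G3 = G1 AND in1 = true AND false = false
G5 = in2 XOR in1 = false XOR false = false
G7 = G3 AND in4 = false AND true = false
G8 = G1 XOR G2 = true XOR false = true
G9 = G5 OR G7 OR G8 = false OR false OR true = true
G11 = NOT in3 = NOT false = true
G12 = G9 NOR G11 = true NOR true = false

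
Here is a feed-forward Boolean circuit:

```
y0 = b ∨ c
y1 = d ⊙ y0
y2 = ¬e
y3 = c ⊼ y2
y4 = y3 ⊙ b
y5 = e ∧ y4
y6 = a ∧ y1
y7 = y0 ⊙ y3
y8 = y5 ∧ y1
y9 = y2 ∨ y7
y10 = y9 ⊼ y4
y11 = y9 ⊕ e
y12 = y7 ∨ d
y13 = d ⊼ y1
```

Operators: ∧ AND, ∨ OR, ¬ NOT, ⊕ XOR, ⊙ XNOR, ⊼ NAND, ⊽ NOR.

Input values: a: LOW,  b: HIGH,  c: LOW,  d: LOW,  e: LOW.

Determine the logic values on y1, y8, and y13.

y1 = LOW, y8 = LOW, y13 = HIGH

y0 = b OR c = HIGH OR LOW = HIGH
y1 = d XNOR y0 = LOW XNOR HIGH = LOW
y2 = NOT e = NOT LOW = HIGH
y3 = c NAND y2 = LOW NAND HIGH = HIGH
y4 = y3 XNOR b = HIGH XNOR HIGH = HIGH
y5 = e AND y4 = LOW AND HIGH = LOW
y8 = y5 AND y1 = LOW AND LOW = LOW
y13 = d NAND y1 = LOW NAND LOW = HIGH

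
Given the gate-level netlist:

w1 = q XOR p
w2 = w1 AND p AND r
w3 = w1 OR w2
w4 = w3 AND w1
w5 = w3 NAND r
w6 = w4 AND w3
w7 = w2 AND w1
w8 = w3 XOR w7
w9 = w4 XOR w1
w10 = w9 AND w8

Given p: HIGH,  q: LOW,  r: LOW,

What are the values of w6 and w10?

w1 = q XOR p = LOW XOR HIGH = HIGH
w2 = w1 AND p AND r = HIGH AND HIGH AND LOW = LOW
w3 = w1 OR w2 = HIGH OR LOW = HIGH
w4 = w3 AND w1 = HIGH AND HIGH = HIGH
w6 = w4 AND w3 = HIGH AND HIGH = HIGH
w7 = w2 AND w1 = LOW AND HIGH = LOW
w8 = w3 XOR w7 = HIGH XOR LOW = HIGH
w9 = w4 XOR w1 = HIGH XOR HIGH = LOW
w10 = w9 AND w8 = LOW AND HIGH = LOW

w6 = HIGH; w10 = LOW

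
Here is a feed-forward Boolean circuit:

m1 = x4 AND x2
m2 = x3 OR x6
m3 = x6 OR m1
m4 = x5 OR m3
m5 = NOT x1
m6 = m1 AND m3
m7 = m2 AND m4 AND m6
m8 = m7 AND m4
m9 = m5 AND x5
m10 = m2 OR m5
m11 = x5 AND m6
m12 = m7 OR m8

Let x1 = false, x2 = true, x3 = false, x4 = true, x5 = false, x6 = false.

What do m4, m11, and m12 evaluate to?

m1 = x4 AND x2 = true AND true = true
m2 = x3 OR x6 = false OR false = false
m3 = x6 OR m1 = false OR true = true
m4 = x5 OR m3 = false OR true = true
m6 = m1 AND m3 = true AND true = true
m7 = m2 AND m4 AND m6 = false AND true AND true = false
m8 = m7 AND m4 = false AND true = false
m11 = x5 AND m6 = false AND true = false
m12 = m7 OR m8 = false OR false = false

m4 = true, m11 = false, m12 = false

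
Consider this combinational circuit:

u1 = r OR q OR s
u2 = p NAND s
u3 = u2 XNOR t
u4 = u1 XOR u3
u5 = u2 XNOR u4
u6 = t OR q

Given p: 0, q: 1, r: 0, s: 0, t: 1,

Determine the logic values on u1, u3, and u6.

u1 = r OR q OR s = 0 OR 1 OR 0 = 1
u2 = p NAND s = 0 NAND 0 = 1
u3 = u2 XNOR t = 1 XNOR 1 = 1
u6 = t OR q = 1 OR 1 = 1

u1 = 1, u3 = 1, u6 = 1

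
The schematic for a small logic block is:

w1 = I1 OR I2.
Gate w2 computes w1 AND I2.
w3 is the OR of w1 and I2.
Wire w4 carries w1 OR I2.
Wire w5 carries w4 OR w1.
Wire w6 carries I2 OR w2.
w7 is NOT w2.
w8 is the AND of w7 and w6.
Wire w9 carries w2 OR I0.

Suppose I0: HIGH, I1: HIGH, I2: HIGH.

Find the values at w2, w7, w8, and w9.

w1 = I1 OR I2 = HIGH OR HIGH = HIGH
w2 = w1 AND I2 = HIGH AND HIGH = HIGH
w6 = I2 OR w2 = HIGH OR HIGH = HIGH
w7 = NOT w2 = NOT HIGH = LOW
w8 = w7 AND w6 = LOW AND HIGH = LOW
w9 = w2 OR I0 = HIGH OR HIGH = HIGH

w2 = HIGH; w7 = LOW; w8 = LOW; w9 = HIGH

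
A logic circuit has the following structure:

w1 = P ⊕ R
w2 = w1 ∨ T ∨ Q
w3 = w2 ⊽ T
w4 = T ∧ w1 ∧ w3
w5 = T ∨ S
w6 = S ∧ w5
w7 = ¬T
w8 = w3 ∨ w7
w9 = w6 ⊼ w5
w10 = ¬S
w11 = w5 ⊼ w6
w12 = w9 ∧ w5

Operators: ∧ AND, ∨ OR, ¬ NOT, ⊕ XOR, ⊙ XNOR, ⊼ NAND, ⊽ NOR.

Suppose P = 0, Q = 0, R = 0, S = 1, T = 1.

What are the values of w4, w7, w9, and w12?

w4 = 0, w7 = 0, w9 = 0, w12 = 0

w1 = P XOR R = 0 XOR 0 = 0
w2 = w1 OR T OR Q = 0 OR 1 OR 0 = 1
w3 = w2 NOR T = 1 NOR 1 = 0
w4 = T AND w1 AND w3 = 1 AND 0 AND 0 = 0
w5 = T OR S = 1 OR 1 = 1
w6 = S AND w5 = 1 AND 1 = 1
w7 = NOT T = NOT 1 = 0
w9 = w6 NAND w5 = 1 NAND 1 = 0
w12 = w9 AND w5 = 0 AND 1 = 0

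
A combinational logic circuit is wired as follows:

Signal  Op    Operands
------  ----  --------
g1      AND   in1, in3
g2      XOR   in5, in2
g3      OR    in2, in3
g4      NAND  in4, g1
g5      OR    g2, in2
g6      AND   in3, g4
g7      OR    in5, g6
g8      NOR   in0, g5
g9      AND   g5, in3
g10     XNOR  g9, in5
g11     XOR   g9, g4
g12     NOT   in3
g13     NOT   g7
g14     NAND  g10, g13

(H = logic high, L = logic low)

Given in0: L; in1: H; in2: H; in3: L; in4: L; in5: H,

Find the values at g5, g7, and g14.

g1 = in1 AND in3 = H AND L = L
g2 = in5 XOR in2 = H XOR H = L
g4 = in4 NAND g1 = L NAND L = H
g5 = g2 OR in2 = L OR H = H
g6 = in3 AND g4 = L AND H = L
g7 = in5 OR g6 = H OR L = H
g9 = g5 AND in3 = H AND L = L
g10 = g9 XNOR in5 = L XNOR H = L
g13 = NOT g7 = NOT H = L
g14 = g10 NAND g13 = L NAND L = H

g5 = H, g7 = H, g14 = H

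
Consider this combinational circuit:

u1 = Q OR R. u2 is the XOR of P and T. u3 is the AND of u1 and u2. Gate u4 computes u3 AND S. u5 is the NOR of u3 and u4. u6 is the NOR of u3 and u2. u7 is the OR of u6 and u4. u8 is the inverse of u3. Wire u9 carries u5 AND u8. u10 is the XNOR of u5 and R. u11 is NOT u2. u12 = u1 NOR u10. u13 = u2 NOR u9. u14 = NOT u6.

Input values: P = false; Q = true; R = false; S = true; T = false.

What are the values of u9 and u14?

u9 = true, u14 = false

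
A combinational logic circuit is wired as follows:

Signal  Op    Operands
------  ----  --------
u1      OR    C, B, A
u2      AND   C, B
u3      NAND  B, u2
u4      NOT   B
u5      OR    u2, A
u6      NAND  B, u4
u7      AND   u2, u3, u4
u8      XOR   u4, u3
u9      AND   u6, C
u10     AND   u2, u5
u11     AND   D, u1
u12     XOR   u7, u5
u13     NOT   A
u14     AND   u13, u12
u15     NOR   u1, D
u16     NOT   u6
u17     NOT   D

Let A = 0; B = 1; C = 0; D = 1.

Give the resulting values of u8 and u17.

u2 = C AND B = 0 AND 1 = 0
u3 = B NAND u2 = 1 NAND 0 = 1
u4 = NOT B = NOT 1 = 0
u8 = u4 XOR u3 = 0 XOR 1 = 1
u17 = NOT D = NOT 1 = 0

u8 = 1, u17 = 0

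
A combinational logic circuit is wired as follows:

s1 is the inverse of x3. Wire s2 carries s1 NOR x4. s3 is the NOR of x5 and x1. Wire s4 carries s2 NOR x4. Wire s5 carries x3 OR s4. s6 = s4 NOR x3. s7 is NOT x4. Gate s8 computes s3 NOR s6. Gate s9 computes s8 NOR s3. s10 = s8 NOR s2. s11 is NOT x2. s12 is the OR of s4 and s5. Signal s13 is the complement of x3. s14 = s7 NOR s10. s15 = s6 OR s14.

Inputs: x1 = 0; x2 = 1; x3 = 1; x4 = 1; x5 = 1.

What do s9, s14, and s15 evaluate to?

s9 = 0  s14 = 1  s15 = 1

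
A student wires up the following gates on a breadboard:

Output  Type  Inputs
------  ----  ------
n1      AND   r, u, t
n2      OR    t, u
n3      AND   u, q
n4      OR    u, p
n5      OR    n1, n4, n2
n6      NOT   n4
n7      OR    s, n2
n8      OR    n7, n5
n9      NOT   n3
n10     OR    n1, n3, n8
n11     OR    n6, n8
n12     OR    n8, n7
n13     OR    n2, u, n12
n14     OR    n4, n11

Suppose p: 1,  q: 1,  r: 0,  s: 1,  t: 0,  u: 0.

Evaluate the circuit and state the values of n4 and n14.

n4 = 1, n14 = 1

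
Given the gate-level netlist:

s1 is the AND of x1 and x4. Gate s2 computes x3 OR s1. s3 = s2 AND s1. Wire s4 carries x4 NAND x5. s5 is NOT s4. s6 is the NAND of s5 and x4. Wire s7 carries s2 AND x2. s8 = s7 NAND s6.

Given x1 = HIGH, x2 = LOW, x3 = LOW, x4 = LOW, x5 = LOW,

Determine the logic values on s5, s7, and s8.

s1 = x1 AND x4 = HIGH AND LOW = LOW
s2 = x3 OR s1 = LOW OR LOW = LOW
s4 = x4 NAND x5 = LOW NAND LOW = HIGH
s5 = NOT s4 = NOT HIGH = LOW
s6 = s5 NAND x4 = LOW NAND LOW = HIGH
s7 = s2 AND x2 = LOW AND LOW = LOW
s8 = s7 NAND s6 = LOW NAND HIGH = HIGH

s5 = LOW, s7 = LOW, s8 = HIGH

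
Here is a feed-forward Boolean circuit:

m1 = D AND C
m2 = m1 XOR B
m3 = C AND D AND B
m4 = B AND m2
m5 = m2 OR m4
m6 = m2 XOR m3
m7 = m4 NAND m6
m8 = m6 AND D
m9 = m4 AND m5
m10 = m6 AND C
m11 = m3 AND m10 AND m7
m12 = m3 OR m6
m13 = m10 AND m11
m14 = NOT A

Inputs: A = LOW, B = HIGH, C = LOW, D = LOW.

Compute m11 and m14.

m11 = LOW  m14 = HIGH

m1 = D AND C = LOW AND LOW = LOW
m2 = m1 XOR B = LOW XOR HIGH = HIGH
m3 = C AND D AND B = LOW AND LOW AND HIGH = LOW
m4 = B AND m2 = HIGH AND HIGH = HIGH
m6 = m2 XOR m3 = HIGH XOR LOW = HIGH
m7 = m4 NAND m6 = HIGH NAND HIGH = LOW
m10 = m6 AND C = HIGH AND LOW = LOW
m11 = m3 AND m10 AND m7 = LOW AND LOW AND LOW = LOW
m14 = NOT A = NOT LOW = HIGH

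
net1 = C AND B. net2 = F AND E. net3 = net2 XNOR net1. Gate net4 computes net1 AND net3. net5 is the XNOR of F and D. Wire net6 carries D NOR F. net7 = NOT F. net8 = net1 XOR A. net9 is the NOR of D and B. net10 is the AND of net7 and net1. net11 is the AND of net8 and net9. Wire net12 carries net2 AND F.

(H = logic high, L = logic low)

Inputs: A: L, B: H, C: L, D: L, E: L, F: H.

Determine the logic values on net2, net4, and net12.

net2 = L; net4 = L; net12 = L

net1 = C AND B = L AND H = L
net2 = F AND E = H AND L = L
net3 = net2 XNOR net1 = L XNOR L = H
net4 = net1 AND net3 = L AND H = L
net12 = net2 AND F = L AND H = L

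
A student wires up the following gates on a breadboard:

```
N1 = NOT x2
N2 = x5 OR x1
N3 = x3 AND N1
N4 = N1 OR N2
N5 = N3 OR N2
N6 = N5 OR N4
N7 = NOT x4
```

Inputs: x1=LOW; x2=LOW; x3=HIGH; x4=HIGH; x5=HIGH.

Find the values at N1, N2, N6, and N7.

N1 = NOT x2 = NOT LOW = HIGH
N2 = x5 OR x1 = HIGH OR LOW = HIGH
N3 = x3 AND N1 = HIGH AND HIGH = HIGH
N4 = N1 OR N2 = HIGH OR HIGH = HIGH
N5 = N3 OR N2 = HIGH OR HIGH = HIGH
N6 = N5 OR N4 = HIGH OR HIGH = HIGH
N7 = NOT x4 = NOT HIGH = LOW

N1 = HIGH; N2 = HIGH; N6 = HIGH; N7 = LOW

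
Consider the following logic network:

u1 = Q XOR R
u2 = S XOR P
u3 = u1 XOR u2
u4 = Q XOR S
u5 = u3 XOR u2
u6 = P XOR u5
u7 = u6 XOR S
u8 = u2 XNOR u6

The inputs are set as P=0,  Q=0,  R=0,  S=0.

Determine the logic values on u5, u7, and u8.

u5 = 0, u7 = 0, u8 = 1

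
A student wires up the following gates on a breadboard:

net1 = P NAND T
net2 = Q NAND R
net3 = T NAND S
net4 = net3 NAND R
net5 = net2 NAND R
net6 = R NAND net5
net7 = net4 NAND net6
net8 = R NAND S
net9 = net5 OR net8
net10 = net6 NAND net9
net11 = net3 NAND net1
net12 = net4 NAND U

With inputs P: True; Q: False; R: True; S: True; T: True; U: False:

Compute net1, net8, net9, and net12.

net1 = P NAND T = True NAND True = False
net2 = Q NAND R = False NAND True = True
net3 = T NAND S = True NAND True = False
net4 = net3 NAND R = False NAND True = True
net5 = net2 NAND R = True NAND True = False
net8 = R NAND S = True NAND True = False
net9 = net5 OR net8 = False OR False = False
net12 = net4 NAND U = True NAND False = True

net1 = False; net8 = False; net9 = False; net12 = True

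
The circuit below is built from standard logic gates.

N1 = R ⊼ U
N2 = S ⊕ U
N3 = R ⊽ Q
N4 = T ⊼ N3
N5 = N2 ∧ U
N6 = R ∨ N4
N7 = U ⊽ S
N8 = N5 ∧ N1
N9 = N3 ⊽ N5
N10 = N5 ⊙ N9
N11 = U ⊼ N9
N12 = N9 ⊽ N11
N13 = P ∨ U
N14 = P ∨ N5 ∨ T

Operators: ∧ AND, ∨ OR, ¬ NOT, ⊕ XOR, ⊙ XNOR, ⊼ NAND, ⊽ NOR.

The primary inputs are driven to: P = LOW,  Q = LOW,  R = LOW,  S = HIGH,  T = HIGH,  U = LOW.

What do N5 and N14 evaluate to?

N5 = LOW; N14 = HIGH

N2 = S XOR U = HIGH XOR LOW = HIGH
N5 = N2 AND U = HIGH AND LOW = LOW
N14 = P OR N5 OR T = LOW OR LOW OR HIGH = HIGH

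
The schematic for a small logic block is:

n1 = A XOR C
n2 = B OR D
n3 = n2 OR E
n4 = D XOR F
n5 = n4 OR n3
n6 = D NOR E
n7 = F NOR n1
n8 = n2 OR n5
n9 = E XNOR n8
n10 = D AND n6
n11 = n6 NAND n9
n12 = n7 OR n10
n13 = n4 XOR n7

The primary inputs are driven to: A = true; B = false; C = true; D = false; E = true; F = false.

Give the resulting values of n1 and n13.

n1 = false, n13 = true

n1 = A XOR C = true XOR true = false
n4 = D XOR F = false XOR false = false
n7 = F NOR n1 = false NOR false = true
n13 = n4 XOR n7 = false XOR true = true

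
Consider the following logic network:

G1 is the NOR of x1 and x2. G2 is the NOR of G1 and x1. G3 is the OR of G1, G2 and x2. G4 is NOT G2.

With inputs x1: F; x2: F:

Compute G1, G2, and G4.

G1 = T  G2 = F  G4 = T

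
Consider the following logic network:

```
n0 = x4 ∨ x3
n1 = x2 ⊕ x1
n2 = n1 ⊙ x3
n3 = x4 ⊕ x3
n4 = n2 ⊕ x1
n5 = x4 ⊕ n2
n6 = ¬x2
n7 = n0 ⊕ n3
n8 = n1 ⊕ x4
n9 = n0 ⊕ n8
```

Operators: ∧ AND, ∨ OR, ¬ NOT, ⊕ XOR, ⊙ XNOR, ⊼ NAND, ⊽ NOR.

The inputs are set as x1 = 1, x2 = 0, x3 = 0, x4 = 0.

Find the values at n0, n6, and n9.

n0 = x4 OR x3 = 0 OR 0 = 0
n1 = x2 XOR x1 = 0 XOR 1 = 1
n6 = NOT x2 = NOT 0 = 1
n8 = n1 XOR x4 = 1 XOR 0 = 1
n9 = n0 XOR n8 = 0 XOR 1 = 1

n0 = 0  n6 = 1  n9 = 1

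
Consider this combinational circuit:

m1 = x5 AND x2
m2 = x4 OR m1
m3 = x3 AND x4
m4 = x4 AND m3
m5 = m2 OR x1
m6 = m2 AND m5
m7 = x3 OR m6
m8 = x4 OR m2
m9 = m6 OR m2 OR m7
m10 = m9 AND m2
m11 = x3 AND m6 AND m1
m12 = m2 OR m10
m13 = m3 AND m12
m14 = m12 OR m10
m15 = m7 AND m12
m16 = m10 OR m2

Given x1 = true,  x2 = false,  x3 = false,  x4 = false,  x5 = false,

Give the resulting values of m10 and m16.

m10 = false; m16 = false

m1 = x5 AND x2 = false AND false = false
m2 = x4 OR m1 = false OR false = false
m5 = m2 OR x1 = false OR true = true
m6 = m2 AND m5 = false AND true = false
m7 = x3 OR m6 = false OR false = false
m9 = m6 OR m2 OR m7 = false OR false OR false = false
m10 = m9 AND m2 = false AND false = false
m16 = m10 OR m2 = false OR false = false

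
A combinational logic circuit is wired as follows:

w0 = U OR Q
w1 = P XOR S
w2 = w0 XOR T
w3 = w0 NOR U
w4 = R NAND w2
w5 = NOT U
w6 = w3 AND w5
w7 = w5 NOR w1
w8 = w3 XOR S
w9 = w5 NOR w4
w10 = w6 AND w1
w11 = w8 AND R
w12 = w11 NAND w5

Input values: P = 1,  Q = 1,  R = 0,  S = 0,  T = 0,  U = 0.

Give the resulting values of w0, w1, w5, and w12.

w0 = U OR Q = 0 OR 1 = 1
w1 = P XOR S = 1 XOR 0 = 1
w3 = w0 NOR U = 1 NOR 0 = 0
w5 = NOT U = NOT 0 = 1
w8 = w3 XOR S = 0 XOR 0 = 0
w11 = w8 AND R = 0 AND 0 = 0
w12 = w11 NAND w5 = 0 NAND 1 = 1

w0 = 1, w1 = 1, w5 = 1, w12 = 1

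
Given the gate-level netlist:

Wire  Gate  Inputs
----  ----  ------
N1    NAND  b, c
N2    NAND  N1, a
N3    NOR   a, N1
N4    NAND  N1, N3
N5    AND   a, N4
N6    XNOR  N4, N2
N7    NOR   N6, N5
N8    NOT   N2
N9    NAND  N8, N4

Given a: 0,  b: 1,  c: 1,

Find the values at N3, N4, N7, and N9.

N1 = b NAND c = 1 NAND 1 = 0
N2 = N1 NAND a = 0 NAND 0 = 1
N3 = a NOR N1 = 0 NOR 0 = 1
N4 = N1 NAND N3 = 0 NAND 1 = 1
N5 = a AND N4 = 0 AND 1 = 0
N6 = N4 XNOR N2 = 1 XNOR 1 = 1
N7 = N6 NOR N5 = 1 NOR 0 = 0
N8 = NOT N2 = NOT 1 = 0
N9 = N8 NAND N4 = 0 NAND 1 = 1

N3 = 1; N4 = 1; N7 = 0; N9 = 1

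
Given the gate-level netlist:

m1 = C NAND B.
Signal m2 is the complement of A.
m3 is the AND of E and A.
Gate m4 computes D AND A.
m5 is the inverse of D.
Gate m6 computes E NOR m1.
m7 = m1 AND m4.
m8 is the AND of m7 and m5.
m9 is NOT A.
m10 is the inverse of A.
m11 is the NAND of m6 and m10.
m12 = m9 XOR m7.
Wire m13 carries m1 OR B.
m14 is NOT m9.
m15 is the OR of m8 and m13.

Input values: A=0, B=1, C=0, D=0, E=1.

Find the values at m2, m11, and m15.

m2 = 1  m11 = 1  m15 = 1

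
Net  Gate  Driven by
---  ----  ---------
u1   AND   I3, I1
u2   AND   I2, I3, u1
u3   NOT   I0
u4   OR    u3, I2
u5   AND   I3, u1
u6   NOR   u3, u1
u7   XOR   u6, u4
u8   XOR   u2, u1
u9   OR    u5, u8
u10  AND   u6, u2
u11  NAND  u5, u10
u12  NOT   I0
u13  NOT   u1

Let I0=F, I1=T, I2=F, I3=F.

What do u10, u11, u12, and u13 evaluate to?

u10 = F  u11 = T  u12 = T  u13 = T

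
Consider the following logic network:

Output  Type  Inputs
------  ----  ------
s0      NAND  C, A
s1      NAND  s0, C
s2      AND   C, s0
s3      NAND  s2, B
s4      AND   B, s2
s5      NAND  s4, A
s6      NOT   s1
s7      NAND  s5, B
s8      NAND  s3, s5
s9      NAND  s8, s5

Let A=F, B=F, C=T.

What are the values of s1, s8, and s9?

s0 = C NAND A = T NAND F = T
s1 = s0 NAND C = T NAND T = F
s2 = C AND s0 = T AND T = T
s3 = s2 NAND B = T NAND F = T
s4 = B AND s2 = F AND T = F
s5 = s4 NAND A = F NAND F = T
s8 = s3 NAND s5 = T NAND T = F
s9 = s8 NAND s5 = F NAND T = T

s1 = F, s8 = F, s9 = T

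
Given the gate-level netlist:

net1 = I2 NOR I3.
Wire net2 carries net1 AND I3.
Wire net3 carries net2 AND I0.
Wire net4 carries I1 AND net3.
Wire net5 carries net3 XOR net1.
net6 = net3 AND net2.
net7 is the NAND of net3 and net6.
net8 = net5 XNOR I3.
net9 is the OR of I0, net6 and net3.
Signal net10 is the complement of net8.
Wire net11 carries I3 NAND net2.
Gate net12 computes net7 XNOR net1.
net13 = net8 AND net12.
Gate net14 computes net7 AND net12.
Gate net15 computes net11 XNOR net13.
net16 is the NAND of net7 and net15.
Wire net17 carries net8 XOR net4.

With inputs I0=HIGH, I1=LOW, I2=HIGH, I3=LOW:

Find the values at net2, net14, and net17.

net2 = LOW  net14 = LOW  net17 = HIGH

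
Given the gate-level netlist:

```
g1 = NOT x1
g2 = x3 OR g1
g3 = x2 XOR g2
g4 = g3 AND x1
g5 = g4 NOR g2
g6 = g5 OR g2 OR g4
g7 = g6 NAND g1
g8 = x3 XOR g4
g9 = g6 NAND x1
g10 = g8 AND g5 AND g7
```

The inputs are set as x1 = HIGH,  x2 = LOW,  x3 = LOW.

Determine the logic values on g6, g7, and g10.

g1 = NOT x1 = NOT HIGH = LOW
g2 = x3 OR g1 = LOW OR LOW = LOW
g3 = x2 XOR g2 = LOW XOR LOW = LOW
g4 = g3 AND x1 = LOW AND HIGH = LOW
g5 = g4 NOR g2 = LOW NOR LOW = HIGH
g6 = g5 OR g2 OR g4 = HIGH OR LOW OR LOW = HIGH
g7 = g6 NAND g1 = HIGH NAND LOW = HIGH
g8 = x3 XOR g4 = LOW XOR LOW = LOW
g10 = g8 AND g5 AND g7 = LOW AND HIGH AND HIGH = LOW

g6 = HIGH  g7 = HIGH  g10 = LOW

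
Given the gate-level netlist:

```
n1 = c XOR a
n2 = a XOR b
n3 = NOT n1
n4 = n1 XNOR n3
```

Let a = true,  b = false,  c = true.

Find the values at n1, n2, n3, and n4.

n1 = false; n2 = true; n3 = true; n4 = false

n1 = c XOR a = true XOR true = false
n2 = a XOR b = true XOR false = true
n3 = NOT n1 = NOT false = true
n4 = n1 XNOR n3 = false XNOR true = false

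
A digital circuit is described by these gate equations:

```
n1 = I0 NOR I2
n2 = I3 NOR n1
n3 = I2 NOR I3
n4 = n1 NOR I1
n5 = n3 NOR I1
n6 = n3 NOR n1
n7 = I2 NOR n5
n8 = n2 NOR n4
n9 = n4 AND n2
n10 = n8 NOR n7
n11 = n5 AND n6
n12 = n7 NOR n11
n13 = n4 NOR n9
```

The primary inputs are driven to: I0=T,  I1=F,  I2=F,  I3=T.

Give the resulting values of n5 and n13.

n1 = I0 NOR I2 = T NOR F = F
n2 = I3 NOR n1 = T NOR F = F
n3 = I2 NOR I3 = F NOR T = F
n4 = n1 NOR I1 = F NOR F = T
n5 = n3 NOR I1 = F NOR F = T
n9 = n4 AND n2 = T AND F = F
n13 = n4 NOR n9 = T NOR F = F

n5 = T; n13 = F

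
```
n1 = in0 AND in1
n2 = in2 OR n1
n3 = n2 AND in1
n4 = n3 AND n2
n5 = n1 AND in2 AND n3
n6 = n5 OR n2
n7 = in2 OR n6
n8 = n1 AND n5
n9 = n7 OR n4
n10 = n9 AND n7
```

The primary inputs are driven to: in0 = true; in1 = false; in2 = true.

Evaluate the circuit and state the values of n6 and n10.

n1 = in0 AND in1 = true AND false = false
n2 = in2 OR n1 = true OR false = true
n3 = n2 AND in1 = true AND false = false
n4 = n3 AND n2 = false AND true = false
n5 = n1 AND in2 AND n3 = false AND true AND false = false
n6 = n5 OR n2 = false OR true = true
n7 = in2 OR n6 = true OR true = true
n9 = n7 OR n4 = true OR false = true
n10 = n9 AND n7 = true AND true = true

n6 = true, n10 = true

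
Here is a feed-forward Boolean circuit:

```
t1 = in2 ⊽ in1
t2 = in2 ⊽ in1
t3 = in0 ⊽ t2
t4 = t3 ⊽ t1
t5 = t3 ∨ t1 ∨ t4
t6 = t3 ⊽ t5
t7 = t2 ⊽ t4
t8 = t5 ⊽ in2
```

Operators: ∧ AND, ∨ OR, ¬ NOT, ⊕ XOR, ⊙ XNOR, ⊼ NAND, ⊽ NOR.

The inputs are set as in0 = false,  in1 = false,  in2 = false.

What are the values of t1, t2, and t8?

t1 = in2 NOR in1 = false NOR false = true
t2 = in2 NOR in1 = false NOR false = true
t3 = in0 NOR t2 = false NOR true = false
t4 = t3 NOR t1 = false NOR true = false
t5 = t3 OR t1 OR t4 = false OR true OR false = true
t8 = t5 NOR in2 = true NOR false = false

t1 = true  t2 = true  t8 = false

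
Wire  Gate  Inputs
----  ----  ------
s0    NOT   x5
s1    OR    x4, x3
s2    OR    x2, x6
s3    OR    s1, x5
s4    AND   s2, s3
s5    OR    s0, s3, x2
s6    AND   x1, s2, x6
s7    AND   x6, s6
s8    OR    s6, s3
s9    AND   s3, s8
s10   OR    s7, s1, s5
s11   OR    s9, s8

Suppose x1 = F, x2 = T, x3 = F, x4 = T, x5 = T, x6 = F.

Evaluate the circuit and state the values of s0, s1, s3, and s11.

s0 = F, s1 = T, s3 = T, s11 = T

s0 = NOT x5 = NOT T = F
s1 = x4 OR x3 = T OR F = T
s2 = x2 OR x6 = T OR F = T
s3 = s1 OR x5 = T OR T = T
s6 = x1 AND s2 AND x6 = F AND T AND F = F
s8 = s6 OR s3 = F OR T = T
s9 = s3 AND s8 = T AND T = T
s11 = s9 OR s8 = T OR T = T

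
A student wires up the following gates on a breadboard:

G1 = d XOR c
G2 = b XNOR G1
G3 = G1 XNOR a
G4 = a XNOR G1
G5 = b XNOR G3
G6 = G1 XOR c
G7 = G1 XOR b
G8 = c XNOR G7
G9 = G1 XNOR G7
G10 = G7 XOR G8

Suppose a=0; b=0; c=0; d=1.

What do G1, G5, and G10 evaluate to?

G1 = d XOR c = 1 XOR 0 = 1
G3 = G1 XNOR a = 1 XNOR 0 = 0
G5 = b XNOR G3 = 0 XNOR 0 = 1
G7 = G1 XOR b = 1 XOR 0 = 1
G8 = c XNOR G7 = 0 XNOR 1 = 0
G10 = G7 XOR G8 = 1 XOR 0 = 1

G1 = 1, G5 = 1, G10 = 1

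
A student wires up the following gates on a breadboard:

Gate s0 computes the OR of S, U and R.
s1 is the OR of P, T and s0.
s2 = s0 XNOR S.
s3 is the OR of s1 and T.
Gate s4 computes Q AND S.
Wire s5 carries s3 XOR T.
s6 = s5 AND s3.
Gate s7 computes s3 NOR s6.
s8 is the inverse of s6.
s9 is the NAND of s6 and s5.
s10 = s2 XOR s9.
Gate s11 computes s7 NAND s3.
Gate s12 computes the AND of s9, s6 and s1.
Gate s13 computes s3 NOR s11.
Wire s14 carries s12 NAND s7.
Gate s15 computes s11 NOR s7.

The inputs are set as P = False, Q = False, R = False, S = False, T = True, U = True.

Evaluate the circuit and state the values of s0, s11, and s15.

s0 = True, s11 = True, s15 = False

s0 = S OR U OR R = False OR True OR False = True
s1 = P OR T OR s0 = False OR True OR True = True
s3 = s1 OR T = True OR True = True
s5 = s3 XOR T = True XOR True = False
s6 = s5 AND s3 = False AND True = False
s7 = s3 NOR s6 = True NOR False = False
s11 = s7 NAND s3 = False NAND True = True
s15 = s11 NOR s7 = True NOR False = False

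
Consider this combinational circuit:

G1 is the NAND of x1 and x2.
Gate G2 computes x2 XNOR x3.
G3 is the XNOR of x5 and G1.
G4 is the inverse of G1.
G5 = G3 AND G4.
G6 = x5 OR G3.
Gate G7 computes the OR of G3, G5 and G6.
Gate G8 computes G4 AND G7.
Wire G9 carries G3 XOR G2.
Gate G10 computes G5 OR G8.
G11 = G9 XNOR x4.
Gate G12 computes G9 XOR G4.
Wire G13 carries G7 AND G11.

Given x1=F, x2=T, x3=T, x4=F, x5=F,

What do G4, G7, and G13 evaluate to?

G4 = F, G7 = F, G13 = F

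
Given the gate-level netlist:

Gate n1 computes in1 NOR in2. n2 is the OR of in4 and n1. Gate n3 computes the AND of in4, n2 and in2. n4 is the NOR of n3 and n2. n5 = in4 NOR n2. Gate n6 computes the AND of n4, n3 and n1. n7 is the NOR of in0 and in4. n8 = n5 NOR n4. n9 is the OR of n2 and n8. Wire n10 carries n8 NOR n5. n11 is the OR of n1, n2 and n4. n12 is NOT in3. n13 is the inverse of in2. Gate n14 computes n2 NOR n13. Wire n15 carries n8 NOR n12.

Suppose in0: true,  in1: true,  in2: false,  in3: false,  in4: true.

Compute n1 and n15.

n1 = false; n15 = false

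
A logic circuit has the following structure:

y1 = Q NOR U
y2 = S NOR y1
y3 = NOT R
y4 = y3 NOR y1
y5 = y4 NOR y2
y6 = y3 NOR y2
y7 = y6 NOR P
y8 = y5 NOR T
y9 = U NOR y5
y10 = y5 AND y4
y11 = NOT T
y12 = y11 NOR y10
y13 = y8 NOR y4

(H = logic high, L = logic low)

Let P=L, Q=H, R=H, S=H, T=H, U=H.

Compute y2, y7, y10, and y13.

y1 = Q NOR U = H NOR H = L
y2 = S NOR y1 = H NOR L = L
y3 = NOT R = NOT H = L
y4 = y3 NOR y1 = L NOR L = H
y5 = y4 NOR y2 = H NOR L = L
y6 = y3 NOR y2 = L NOR L = H
y7 = y6 NOR P = H NOR L = L
y8 = y5 NOR T = L NOR H = L
y10 = y5 AND y4 = L AND H = L
y13 = y8 NOR y4 = L NOR H = L

y2 = L  y7 = L  y10 = L  y13 = L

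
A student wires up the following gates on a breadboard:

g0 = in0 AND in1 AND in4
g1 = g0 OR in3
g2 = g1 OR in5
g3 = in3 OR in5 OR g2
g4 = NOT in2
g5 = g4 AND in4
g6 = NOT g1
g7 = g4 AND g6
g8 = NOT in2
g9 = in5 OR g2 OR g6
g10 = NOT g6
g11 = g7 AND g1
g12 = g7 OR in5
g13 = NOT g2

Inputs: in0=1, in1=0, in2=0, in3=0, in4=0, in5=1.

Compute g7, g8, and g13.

g0 = in0 AND in1 AND in4 = 1 AND 0 AND 0 = 0
g1 = g0 OR in3 = 0 OR 0 = 0
g2 = g1 OR in5 = 0 OR 1 = 1
g4 = NOT in2 = NOT 0 = 1
g6 = NOT g1 = NOT 0 = 1
g7 = g4 AND g6 = 1 AND 1 = 1
g8 = NOT in2 = NOT 0 = 1
g13 = NOT g2 = NOT 1 = 0

g7 = 1  g8 = 1  g13 = 0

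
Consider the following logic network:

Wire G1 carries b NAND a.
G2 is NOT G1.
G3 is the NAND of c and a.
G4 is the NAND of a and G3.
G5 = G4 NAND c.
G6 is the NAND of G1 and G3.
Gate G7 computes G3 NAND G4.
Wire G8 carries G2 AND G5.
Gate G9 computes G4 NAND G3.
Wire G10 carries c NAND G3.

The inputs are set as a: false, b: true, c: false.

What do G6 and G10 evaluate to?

G6 = false; G10 = true

G1 = b NAND a = true NAND false = true
G3 = c NAND a = false NAND false = true
G6 = G1 NAND G3 = true NAND true = false
G10 = c NAND G3 = false NAND true = true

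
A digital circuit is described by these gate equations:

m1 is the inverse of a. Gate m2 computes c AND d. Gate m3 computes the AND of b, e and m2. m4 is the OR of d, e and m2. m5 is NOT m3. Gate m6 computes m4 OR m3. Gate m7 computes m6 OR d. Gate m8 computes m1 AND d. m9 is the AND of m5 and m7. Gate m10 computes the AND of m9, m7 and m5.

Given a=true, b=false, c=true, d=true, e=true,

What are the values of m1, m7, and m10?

m1 = NOT a = NOT true = false
m2 = c AND d = true AND true = true
m3 = b AND e AND m2 = false AND true AND true = false
m4 = d OR e OR m2 = true OR true OR true = true
m5 = NOT m3 = NOT false = true
m6 = m4 OR m3 = true OR false = true
m7 = m6 OR d = true OR true = true
m9 = m5 AND m7 = true AND true = true
m10 = m9 AND m7 AND m5 = true AND true AND true = true

m1 = false  m7 = true  m10 = true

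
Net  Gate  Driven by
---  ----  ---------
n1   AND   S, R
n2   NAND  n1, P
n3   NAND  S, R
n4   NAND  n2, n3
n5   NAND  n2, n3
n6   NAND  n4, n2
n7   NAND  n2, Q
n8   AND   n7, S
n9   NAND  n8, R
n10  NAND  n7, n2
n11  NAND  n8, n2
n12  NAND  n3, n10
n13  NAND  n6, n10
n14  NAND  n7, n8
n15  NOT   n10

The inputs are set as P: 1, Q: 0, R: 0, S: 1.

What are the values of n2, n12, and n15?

n1 = S AND R = 1 AND 0 = 0
n2 = n1 NAND P = 0 NAND 1 = 1
n3 = S NAND R = 1 NAND 0 = 1
n7 = n2 NAND Q = 1 NAND 0 = 1
n10 = n7 NAND n2 = 1 NAND 1 = 0
n12 = n3 NAND n10 = 1 NAND 0 = 1
n15 = NOT n10 = NOT 0 = 1

n2 = 1; n12 = 1; n15 = 1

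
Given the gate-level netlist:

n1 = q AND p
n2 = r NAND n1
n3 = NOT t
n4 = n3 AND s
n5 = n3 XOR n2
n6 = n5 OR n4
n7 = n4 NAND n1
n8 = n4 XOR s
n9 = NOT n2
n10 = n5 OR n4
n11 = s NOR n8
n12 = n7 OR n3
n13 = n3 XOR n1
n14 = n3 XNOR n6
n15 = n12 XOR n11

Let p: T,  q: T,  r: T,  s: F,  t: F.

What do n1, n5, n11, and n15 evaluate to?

n1 = T, n5 = T, n11 = T, n15 = F

n1 = q AND p = T AND T = T
n2 = r NAND n1 = T NAND T = F
n3 = NOT t = NOT F = T
n4 = n3 AND s = T AND F = F
n5 = n3 XOR n2 = T XOR F = T
n7 = n4 NAND n1 = F NAND T = T
n8 = n4 XOR s = F XOR F = F
n11 = s NOR n8 = F NOR F = T
n12 = n7 OR n3 = T OR T = T
n15 = n12 XOR n11 = T XOR T = F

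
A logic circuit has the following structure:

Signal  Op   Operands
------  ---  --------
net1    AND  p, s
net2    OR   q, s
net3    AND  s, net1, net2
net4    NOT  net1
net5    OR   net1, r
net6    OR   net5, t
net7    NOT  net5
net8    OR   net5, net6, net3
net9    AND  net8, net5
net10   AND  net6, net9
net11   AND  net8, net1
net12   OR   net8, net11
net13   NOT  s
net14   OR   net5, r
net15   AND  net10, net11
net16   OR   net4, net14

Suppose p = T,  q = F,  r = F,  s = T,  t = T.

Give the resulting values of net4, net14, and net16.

net1 = p AND s = T AND T = T
net4 = NOT net1 = NOT T = F
net5 = net1 OR r = T OR F = T
net14 = net5 OR r = T OR F = T
net16 = net4 OR net14 = F OR T = T

net4 = F; net14 = T; net16 = T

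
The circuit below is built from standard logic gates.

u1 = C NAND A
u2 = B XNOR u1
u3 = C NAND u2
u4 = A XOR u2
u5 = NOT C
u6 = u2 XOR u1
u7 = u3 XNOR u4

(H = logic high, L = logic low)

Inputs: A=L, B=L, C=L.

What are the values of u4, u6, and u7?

u1 = C NAND A = L NAND L = H
u2 = B XNOR u1 = L XNOR H = L
u3 = C NAND u2 = L NAND L = H
u4 = A XOR u2 = L XOR L = L
u6 = u2 XOR u1 = L XOR H = H
u7 = u3 XNOR u4 = H XNOR L = L

u4 = L; u6 = H; u7 = L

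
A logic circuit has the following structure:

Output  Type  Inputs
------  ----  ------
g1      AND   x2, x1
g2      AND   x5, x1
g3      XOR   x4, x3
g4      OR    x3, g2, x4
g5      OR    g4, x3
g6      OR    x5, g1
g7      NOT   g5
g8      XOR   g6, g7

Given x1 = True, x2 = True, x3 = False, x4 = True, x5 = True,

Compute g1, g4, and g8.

g1 = True  g4 = True  g8 = True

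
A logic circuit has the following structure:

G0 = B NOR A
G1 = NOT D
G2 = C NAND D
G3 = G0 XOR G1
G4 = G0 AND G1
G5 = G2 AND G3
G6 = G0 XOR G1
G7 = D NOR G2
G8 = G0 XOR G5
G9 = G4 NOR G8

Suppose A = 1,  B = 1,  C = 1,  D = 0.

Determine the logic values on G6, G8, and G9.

G6 = 1, G8 = 1, G9 = 0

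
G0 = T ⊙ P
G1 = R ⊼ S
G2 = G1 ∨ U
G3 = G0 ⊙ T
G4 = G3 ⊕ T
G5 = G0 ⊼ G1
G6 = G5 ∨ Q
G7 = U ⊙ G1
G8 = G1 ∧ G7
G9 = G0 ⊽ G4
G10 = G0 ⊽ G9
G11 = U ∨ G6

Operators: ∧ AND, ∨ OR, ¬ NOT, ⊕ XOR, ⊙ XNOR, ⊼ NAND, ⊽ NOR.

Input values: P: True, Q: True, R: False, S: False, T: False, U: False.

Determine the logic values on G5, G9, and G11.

G5 = True; G9 = False; G11 = True

G0 = T XNOR P = False XNOR True = False
G1 = R NAND S = False NAND False = True
G3 = G0 XNOR T = False XNOR False = True
G4 = G3 XOR T = True XOR False = True
G5 = G0 NAND G1 = False NAND True = True
G6 = G5 OR Q = True OR True = True
G9 = G0 NOR G4 = False NOR True = False
G11 = U OR G6 = False OR True = True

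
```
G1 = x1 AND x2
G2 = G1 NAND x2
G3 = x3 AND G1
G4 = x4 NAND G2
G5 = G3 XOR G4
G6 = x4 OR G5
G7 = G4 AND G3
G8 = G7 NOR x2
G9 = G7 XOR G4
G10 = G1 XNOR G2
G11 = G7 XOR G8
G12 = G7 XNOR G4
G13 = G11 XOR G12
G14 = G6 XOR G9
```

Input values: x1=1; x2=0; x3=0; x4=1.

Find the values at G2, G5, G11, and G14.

G2 = 1; G5 = 0; G11 = 1; G14 = 1

G1 = x1 AND x2 = 1 AND 0 = 0
G2 = G1 NAND x2 = 0 NAND 0 = 1
G3 = x3 AND G1 = 0 AND 0 = 0
G4 = x4 NAND G2 = 1 NAND 1 = 0
G5 = G3 XOR G4 = 0 XOR 0 = 0
G6 = x4 OR G5 = 1 OR 0 = 1
G7 = G4 AND G3 = 0 AND 0 = 0
G8 = G7 NOR x2 = 0 NOR 0 = 1
G9 = G7 XOR G4 = 0 XOR 0 = 0
G11 = G7 XOR G8 = 0 XOR 1 = 1
G14 = G6 XOR G9 = 1 XOR 0 = 1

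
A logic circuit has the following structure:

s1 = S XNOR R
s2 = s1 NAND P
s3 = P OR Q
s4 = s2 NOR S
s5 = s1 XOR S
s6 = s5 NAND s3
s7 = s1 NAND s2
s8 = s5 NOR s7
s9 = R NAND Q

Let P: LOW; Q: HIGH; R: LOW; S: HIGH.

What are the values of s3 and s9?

s3 = HIGH, s9 = HIGH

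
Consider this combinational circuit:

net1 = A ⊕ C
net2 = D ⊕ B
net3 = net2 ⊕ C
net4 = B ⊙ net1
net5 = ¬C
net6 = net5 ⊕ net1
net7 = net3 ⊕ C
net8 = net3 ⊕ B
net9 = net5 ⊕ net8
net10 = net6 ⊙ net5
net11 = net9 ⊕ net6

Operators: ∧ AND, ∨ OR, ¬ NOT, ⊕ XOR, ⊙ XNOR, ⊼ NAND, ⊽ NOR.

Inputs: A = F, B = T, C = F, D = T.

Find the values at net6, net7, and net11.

net6 = T, net7 = F, net11 = T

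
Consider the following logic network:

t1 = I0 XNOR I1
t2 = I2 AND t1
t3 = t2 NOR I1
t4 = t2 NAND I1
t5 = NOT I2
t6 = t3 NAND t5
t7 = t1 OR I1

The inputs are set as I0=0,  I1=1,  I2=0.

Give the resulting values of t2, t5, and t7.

t1 = I0 XNOR I1 = 0 XNOR 1 = 0
t2 = I2 AND t1 = 0 AND 0 = 0
t5 = NOT I2 = NOT 0 = 1
t7 = t1 OR I1 = 0 OR 1 = 1

t2 = 0, t5 = 1, t7 = 1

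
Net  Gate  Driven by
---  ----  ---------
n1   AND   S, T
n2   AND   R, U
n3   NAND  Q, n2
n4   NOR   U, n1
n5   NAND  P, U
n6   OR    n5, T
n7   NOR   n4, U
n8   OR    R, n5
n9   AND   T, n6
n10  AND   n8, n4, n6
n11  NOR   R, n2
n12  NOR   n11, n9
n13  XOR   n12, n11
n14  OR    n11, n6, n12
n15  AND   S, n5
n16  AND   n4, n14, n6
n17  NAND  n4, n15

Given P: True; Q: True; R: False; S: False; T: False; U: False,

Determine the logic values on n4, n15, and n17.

n4 = True, n15 = False, n17 = True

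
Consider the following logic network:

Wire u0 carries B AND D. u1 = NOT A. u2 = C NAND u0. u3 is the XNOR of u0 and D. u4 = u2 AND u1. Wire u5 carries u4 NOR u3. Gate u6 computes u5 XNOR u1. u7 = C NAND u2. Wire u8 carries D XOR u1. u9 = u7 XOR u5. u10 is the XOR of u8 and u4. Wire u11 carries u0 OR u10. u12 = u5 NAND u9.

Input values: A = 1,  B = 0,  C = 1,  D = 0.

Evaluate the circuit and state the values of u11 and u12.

u11 = 0; u12 = 1

u0 = B AND D = 0 AND 0 = 0
u1 = NOT A = NOT 1 = 0
u2 = C NAND u0 = 1 NAND 0 = 1
u3 = u0 XNOR D = 0 XNOR 0 = 1
u4 = u2 AND u1 = 1 AND 0 = 0
u5 = u4 NOR u3 = 0 NOR 1 = 0
u7 = C NAND u2 = 1 NAND 1 = 0
u8 = D XOR u1 = 0 XOR 0 = 0
u9 = u7 XOR u5 = 0 XOR 0 = 0
u10 = u8 XOR u4 = 0 XOR 0 = 0
u11 = u0 OR u10 = 0 OR 0 = 0
u12 = u5 NAND u9 = 0 NAND 0 = 1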